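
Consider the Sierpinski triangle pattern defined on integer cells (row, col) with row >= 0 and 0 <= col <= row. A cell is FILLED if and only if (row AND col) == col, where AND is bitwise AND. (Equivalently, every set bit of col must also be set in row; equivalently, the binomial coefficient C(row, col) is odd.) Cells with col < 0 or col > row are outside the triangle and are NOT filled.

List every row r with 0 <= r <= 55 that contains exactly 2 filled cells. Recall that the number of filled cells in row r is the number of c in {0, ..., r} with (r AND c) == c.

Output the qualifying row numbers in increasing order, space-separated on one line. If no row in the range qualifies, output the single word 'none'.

Row r has 2^popcount(r) filled cells, so we need popcount(r) = log2(2) = 1.
Scan r = 0..55 and keep those with exactly 1 one-bits:
r=0=0 popcount=0 -> skip
r=1=1 popcount=1 -> KEEP
r=2=10 popcount=1 -> KEEP
r=3=11 popcount=2 -> skip
r=4=100 popcount=1 -> KEEP
r=5=101 popcount=2 -> skip
r=6=110 popcount=2 -> skip
r=7=111 popcount=3 -> skip
r=8=1000 popcount=1 -> KEEP
r=9=1001 popcount=2 -> skip
r=10=1010 popcount=2 -> skip
r=11=1011 popcount=3 -> skip
r=12=1100 popcount=2 -> skip
r=13=1101 popcount=3 -> skip
r=14=1110 popcount=3 -> skip
r=15=1111 popcount=4 -> skip
r=16=10000 popcount=1 -> KEEP
r=17=10001 popcount=2 -> skip
r=18=10010 popcount=2 -> skip
r=19=10011 popcount=3 -> skip
r=20=10100 popcount=2 -> skip
r=21=10101 popcount=3 -> skip
r=22=10110 popcount=3 -> skip
r=23=10111 popcount=4 -> skip
r=24=11000 popcount=2 -> skip
r=25=11001 popcount=3 -> skip
r=26=11010 popcount=3 -> skip
r=27=11011 popcount=4 -> skip
r=28=11100 popcount=3 -> skip
r=29=11101 popcount=4 -> skip
r=30=11110 popcount=4 -> skip
r=31=11111 popcount=5 -> skip
r=32=100000 popcount=1 -> KEEP
r=33=100001 popcount=2 -> skip
r=34=100010 popcount=2 -> skip
r=35=100011 popcount=3 -> skip
r=36=100100 popcount=2 -> skip
r=37=100101 popcount=3 -> skip
r=38=100110 popcount=3 -> skip
r=39=100111 popcount=4 -> skip
r=40=101000 popcount=2 -> skip
r=41=101001 popcount=3 -> skip
r=42=101010 popcount=3 -> skip
r=43=101011 popcount=4 -> skip
r=44=101100 popcount=3 -> skip
r=45=101101 popcount=4 -> skip
r=46=101110 popcount=4 -> skip
r=47=101111 popcount=5 -> skip
r=48=110000 popcount=2 -> skip
r=49=110001 popcount=3 -> skip
r=50=110010 popcount=3 -> skip
r=51=110011 popcount=4 -> skip
r=52=110100 popcount=3 -> skip
r=53=110101 popcount=4 -> skip
r=54=110110 popcount=4 -> skip
r=55=110111 popcount=5 -> skip
Kept rows: 1 2 4 8 16 32

Answer: 1 2 4 8 16 32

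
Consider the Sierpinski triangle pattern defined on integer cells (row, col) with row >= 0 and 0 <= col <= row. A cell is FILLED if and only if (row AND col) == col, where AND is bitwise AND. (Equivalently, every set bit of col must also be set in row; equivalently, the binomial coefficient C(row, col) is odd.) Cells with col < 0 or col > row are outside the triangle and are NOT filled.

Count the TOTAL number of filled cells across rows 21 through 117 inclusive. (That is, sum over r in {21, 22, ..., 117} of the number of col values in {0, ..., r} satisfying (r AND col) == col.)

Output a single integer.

r21=10101 pc3: +8 =8
r22=10110 pc3: +8 =16
r23=10111 pc4: +16 =32
r24=11000 pc2: +4 =36
r25=11001 pc3: +8 =44
r26=11010 pc3: +8 =52
r27=11011 pc4: +16 =68
r28=11100 pc3: +8 =76
r29=11101 pc4: +16 =92
r30=11110 pc4: +16 =108
r31=11111 pc5: +32 =140
r32=100000 pc1: +2 =142
r33=100001 pc2: +4 =146
r34=100010 pc2: +4 =150
r35=100011 pc3: +8 =158
r36=100100 pc2: +4 =162
r37=100101 pc3: +8 =170
r38=100110 pc3: +8 =178
r39=100111 pc4: +16 =194
r40=101000 pc2: +4 =198
r41=101001 pc3: +8 =206
r42=101010 pc3: +8 =214
r43=101011 pc4: +16 =230
r44=101100 pc3: +8 =238
r45=101101 pc4: +16 =254
r46=101110 pc4: +16 =270
r47=101111 pc5: +32 =302
r48=110000 pc2: +4 =306
r49=110001 pc3: +8 =314
r50=110010 pc3: +8 =322
r51=110011 pc4: +16 =338
r52=110100 pc3: +8 =346
r53=110101 pc4: +16 =362
r54=110110 pc4: +16 =378
r55=110111 pc5: +32 =410
r56=111000 pc3: +8 =418
r57=111001 pc4: +16 =434
r58=111010 pc4: +16 =450
r59=111011 pc5: +32 =482
r60=111100 pc4: +16 =498
r61=111101 pc5: +32 =530
r62=111110 pc5: +32 =562
r63=111111 pc6: +64 =626
r64=1000000 pc1: +2 =628
r65=1000001 pc2: +4 =632
r66=1000010 pc2: +4 =636
r67=1000011 pc3: +8 =644
r68=1000100 pc2: +4 =648
r69=1000101 pc3: +8 =656
r70=1000110 pc3: +8 =664
r71=1000111 pc4: +16 =680
r72=1001000 pc2: +4 =684
r73=1001001 pc3: +8 =692
r74=1001010 pc3: +8 =700
r75=1001011 pc4: +16 =716
r76=1001100 pc3: +8 =724
r77=1001101 pc4: +16 =740
r78=1001110 pc4: +16 =756
r79=1001111 pc5: +32 =788
r80=1010000 pc2: +4 =792
r81=1010001 pc3: +8 =800
r82=1010010 pc3: +8 =808
r83=1010011 pc4: +16 =824
r84=1010100 pc3: +8 =832
r85=1010101 pc4: +16 =848
r86=1010110 pc4: +16 =864
r87=1010111 pc5: +32 =896
r88=1011000 pc3: +8 =904
r89=1011001 pc4: +16 =920
r90=1011010 pc4: +16 =936
r91=1011011 pc5: +32 =968
r92=1011100 pc4: +16 =984
r93=1011101 pc5: +32 =1016
r94=1011110 pc5: +32 =1048
r95=1011111 pc6: +64 =1112
r96=1100000 pc2: +4 =1116
r97=1100001 pc3: +8 =1124
r98=1100010 pc3: +8 =1132
r99=1100011 pc4: +16 =1148
r100=1100100 pc3: +8 =1156
r101=1100101 pc4: +16 =1172
r102=1100110 pc4: +16 =1188
r103=1100111 pc5: +32 =1220
r104=1101000 pc3: +8 =1228
r105=1101001 pc4: +16 =1244
r106=1101010 pc4: +16 =1260
r107=1101011 pc5: +32 =1292
r108=1101100 pc4: +16 =1308
r109=1101101 pc5: +32 =1340
r110=1101110 pc5: +32 =1372
r111=1101111 pc6: +64 =1436
r112=1110000 pc3: +8 =1444
r113=1110001 pc4: +16 =1460
r114=1110010 pc4: +16 =1476
r115=1110011 pc5: +32 =1508
r116=1110100 pc4: +16 =1524
r117=1110101 pc5: +32 =1556

Answer: 1556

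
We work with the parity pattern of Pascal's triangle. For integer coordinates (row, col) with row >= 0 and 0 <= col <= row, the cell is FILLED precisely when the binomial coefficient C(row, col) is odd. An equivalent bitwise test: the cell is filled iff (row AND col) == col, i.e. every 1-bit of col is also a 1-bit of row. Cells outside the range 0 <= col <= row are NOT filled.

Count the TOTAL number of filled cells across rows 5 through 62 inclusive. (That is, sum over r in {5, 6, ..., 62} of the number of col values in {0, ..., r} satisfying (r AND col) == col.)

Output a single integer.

r5=101 pc2: +4 =4
r6=110 pc2: +4 =8
r7=111 pc3: +8 =16
r8=1000 pc1: +2 =18
r9=1001 pc2: +4 =22
r10=1010 pc2: +4 =26
r11=1011 pc3: +8 =34
r12=1100 pc2: +4 =38
r13=1101 pc3: +8 =46
r14=1110 pc3: +8 =54
r15=1111 pc4: +16 =70
r16=10000 pc1: +2 =72
r17=10001 pc2: +4 =76
r18=10010 pc2: +4 =80
r19=10011 pc3: +8 =88
r20=10100 pc2: +4 =92
r21=10101 pc3: +8 =100
r22=10110 pc3: +8 =108
r23=10111 pc4: +16 =124
r24=11000 pc2: +4 =128
r25=11001 pc3: +8 =136
r26=11010 pc3: +8 =144
r27=11011 pc4: +16 =160
r28=11100 pc3: +8 =168
r29=11101 pc4: +16 =184
r30=11110 pc4: +16 =200
r31=11111 pc5: +32 =232
r32=100000 pc1: +2 =234
r33=100001 pc2: +4 =238
r34=100010 pc2: +4 =242
r35=100011 pc3: +8 =250
r36=100100 pc2: +4 =254
r37=100101 pc3: +8 =262
r38=100110 pc3: +8 =270
r39=100111 pc4: +16 =286
r40=101000 pc2: +4 =290
r41=101001 pc3: +8 =298
r42=101010 pc3: +8 =306
r43=101011 pc4: +16 =322
r44=101100 pc3: +8 =330
r45=101101 pc4: +16 =346
r46=101110 pc4: +16 =362
r47=101111 pc5: +32 =394
r48=110000 pc2: +4 =398
r49=110001 pc3: +8 =406
r50=110010 pc3: +8 =414
r51=110011 pc4: +16 =430
r52=110100 pc3: +8 =438
r53=110101 pc4: +16 =454
r54=110110 pc4: +16 =470
r55=110111 pc5: +32 =502
r56=111000 pc3: +8 =510
r57=111001 pc4: +16 =526
r58=111010 pc4: +16 =542
r59=111011 pc5: +32 =574
r60=111100 pc4: +16 =590
r61=111101 pc5: +32 =622
r62=111110 pc5: +32 =654

Answer: 654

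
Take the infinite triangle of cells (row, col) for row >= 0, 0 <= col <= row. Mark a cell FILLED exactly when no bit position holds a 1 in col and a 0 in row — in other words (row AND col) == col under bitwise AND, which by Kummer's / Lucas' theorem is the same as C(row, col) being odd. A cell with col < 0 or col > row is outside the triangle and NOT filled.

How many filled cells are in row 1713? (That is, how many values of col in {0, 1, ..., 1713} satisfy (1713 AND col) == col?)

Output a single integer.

1713 in binary = 11010110001
popcount(1713) = number of 1-bits in 11010110001 = 6
A col c satisfies (1713 AND c) == c iff every set bit of c is also set in 1713; each of the 6 set bits of 1713 can independently be on or off in c.
count = 2^6 = 64

Answer: 64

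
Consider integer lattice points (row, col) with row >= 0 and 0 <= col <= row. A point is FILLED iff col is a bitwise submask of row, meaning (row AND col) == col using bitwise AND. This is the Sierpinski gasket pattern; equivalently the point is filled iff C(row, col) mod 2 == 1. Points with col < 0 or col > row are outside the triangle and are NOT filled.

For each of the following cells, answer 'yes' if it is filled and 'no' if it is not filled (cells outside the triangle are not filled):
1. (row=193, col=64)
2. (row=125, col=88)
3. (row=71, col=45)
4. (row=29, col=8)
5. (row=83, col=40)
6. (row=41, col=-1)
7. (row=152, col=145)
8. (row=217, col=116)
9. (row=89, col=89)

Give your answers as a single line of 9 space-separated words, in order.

(193,64): row=0b11000001, col=0b1000000, row AND col = 0b1000000 = 64; 64 == 64 -> filled
(125,88): row=0b1111101, col=0b1011000, row AND col = 0b1011000 = 88; 88 == 88 -> filled
(71,45): row=0b1000111, col=0b101101, row AND col = 0b101 = 5; 5 != 45 -> empty
(29,8): row=0b11101, col=0b1000, row AND col = 0b1000 = 8; 8 == 8 -> filled
(83,40): row=0b1010011, col=0b101000, row AND col = 0b0 = 0; 0 != 40 -> empty
(41,-1): col outside [0, 41] -> not filled
(152,145): row=0b10011000, col=0b10010001, row AND col = 0b10010000 = 144; 144 != 145 -> empty
(217,116): row=0b11011001, col=0b1110100, row AND col = 0b1010000 = 80; 80 != 116 -> empty
(89,89): row=0b1011001, col=0b1011001, row AND col = 0b1011001 = 89; 89 == 89 -> filled

Answer: yes yes no yes no no no no yes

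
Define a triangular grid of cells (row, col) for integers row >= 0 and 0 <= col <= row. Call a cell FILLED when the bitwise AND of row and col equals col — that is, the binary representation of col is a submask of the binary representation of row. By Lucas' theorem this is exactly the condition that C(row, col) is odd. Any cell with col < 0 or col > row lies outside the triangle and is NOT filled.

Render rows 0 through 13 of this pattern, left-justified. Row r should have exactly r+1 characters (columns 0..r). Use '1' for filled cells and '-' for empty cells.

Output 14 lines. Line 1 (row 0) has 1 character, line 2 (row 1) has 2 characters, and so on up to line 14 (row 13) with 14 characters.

r0=0: 1
r1=1: 11
r2=10: 1-1
r3=11: 1111
r4=100: 1---1
r5=101: 11--11
r6=110: 1-1-1-1
r7=111: 11111111
r8=1000: 1-------1
r9=1001: 11------11
r10=1010: 1-1-----1-1
r11=1011: 1111----1111
r12=1100: 1---1---1---1
r13=1101: 11--11--11--11

Answer: 1
11
1-1
1111
1---1
11--11
1-1-1-1
11111111
1-------1
11------11
1-1-----1-1
1111----1111
1---1---1---1
11--11--11--11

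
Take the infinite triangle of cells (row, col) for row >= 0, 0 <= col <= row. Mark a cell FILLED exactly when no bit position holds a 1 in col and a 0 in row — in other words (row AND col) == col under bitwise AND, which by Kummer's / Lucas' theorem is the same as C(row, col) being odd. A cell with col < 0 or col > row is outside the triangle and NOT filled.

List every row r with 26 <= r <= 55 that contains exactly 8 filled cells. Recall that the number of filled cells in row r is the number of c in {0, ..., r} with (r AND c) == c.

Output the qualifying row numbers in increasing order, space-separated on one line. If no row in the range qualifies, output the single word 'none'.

Answer: 26 28 35 37 38 41 42 44 49 50 52

Derivation:
Row r has 2^popcount(r) filled cells, so we need popcount(r) = log2(8) = 3.
Scan r = 26..55 and keep those with exactly 3 one-bits:
r=26=11010 popcount=3 -> KEEP
r=27=11011 popcount=4 -> skip
r=28=11100 popcount=3 -> KEEP
r=29=11101 popcount=4 -> skip
r=30=11110 popcount=4 -> skip
r=31=11111 popcount=5 -> skip
r=32=100000 popcount=1 -> skip
r=33=100001 popcount=2 -> skip
r=34=100010 popcount=2 -> skip
r=35=100011 popcount=3 -> KEEP
r=36=100100 popcount=2 -> skip
r=37=100101 popcount=3 -> KEEP
r=38=100110 popcount=3 -> KEEP
r=39=100111 popcount=4 -> skip
r=40=101000 popcount=2 -> skip
r=41=101001 popcount=3 -> KEEP
r=42=101010 popcount=3 -> KEEP
r=43=101011 popcount=4 -> skip
r=44=101100 popcount=3 -> KEEP
r=45=101101 popcount=4 -> skip
r=46=101110 popcount=4 -> skip
r=47=101111 popcount=5 -> skip
r=48=110000 popcount=2 -> skip
r=49=110001 popcount=3 -> KEEP
r=50=110010 popcount=3 -> KEEP
r=51=110011 popcount=4 -> skip
r=52=110100 popcount=3 -> KEEP
r=53=110101 popcount=4 -> skip
r=54=110110 popcount=4 -> skip
r=55=110111 popcount=5 -> skip
Kept rows: 26 28 35 37 38 41 42 44 49 50 52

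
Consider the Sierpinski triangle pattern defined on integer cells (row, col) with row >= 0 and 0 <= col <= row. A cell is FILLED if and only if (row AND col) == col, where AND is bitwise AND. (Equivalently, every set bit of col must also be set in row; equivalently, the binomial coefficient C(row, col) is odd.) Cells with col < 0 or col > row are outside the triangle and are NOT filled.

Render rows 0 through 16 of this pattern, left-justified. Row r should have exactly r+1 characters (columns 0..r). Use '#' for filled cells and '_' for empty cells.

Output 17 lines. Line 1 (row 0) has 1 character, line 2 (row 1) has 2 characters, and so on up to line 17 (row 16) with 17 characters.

r0=0: #
r1=1: ##
r2=10: #_#
r3=11: ####
r4=100: #___#
r5=101: ##__##
r6=110: #_#_#_#
r7=111: ########
r8=1000: #_______#
r9=1001: ##______##
r10=1010: #_#_____#_#
r11=1011: ####____####
r12=1100: #___#___#___#
r13=1101: ##__##__##__##
r14=1110: #_#_#_#_#_#_#_#
r15=1111: ################
r16=10000: #_______________#

Answer: #
##
#_#
####
#___#
##__##
#_#_#_#
########
#_______#
##______##
#_#_____#_#
####____####
#___#___#___#
##__##__##__##
#_#_#_#_#_#_#_#
################
#_______________#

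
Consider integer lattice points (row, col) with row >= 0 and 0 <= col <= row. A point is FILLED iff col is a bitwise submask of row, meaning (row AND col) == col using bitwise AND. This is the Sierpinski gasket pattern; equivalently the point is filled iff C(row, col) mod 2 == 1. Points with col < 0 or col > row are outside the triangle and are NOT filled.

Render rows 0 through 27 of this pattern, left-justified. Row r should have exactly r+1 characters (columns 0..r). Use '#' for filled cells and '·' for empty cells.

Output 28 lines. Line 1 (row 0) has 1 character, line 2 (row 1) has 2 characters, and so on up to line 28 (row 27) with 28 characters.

r0=0: #
r1=1: ##
r2=10: #·#
r3=11: ####
r4=100: #···#
r5=101: ##··##
r6=110: #·#·#·#
r7=111: ########
r8=1000: #·······#
r9=1001: ##······##
r10=1010: #·#·····#·#
r11=1011: ####····####
r12=1100: #···#···#···#
r13=1101: ##··##··##··##
r14=1110: #·#·#·#·#·#·#·#
r15=1111: ################
r16=10000: #···············#
r17=10001: ##··············##
r18=10010: #·#·············#·#
r19=10011: ####············####
r20=10100: #···#···········#···#
r21=10101: ##··##··········##··##
r22=10110: #·#·#·#·········#·#·#·#
r23=10111: ########········########
r24=11000: #·······#·······#·······#
r25=11001: ##······##······##······##
r26=11010: #·#·····#·#·····#·#·····#·#
r27=11011: ####····####····####····####

Answer: #
##
#·#
####
#···#
##··##
#·#·#·#
########
#·······#
##······##
#·#·····#·#
####····####
#···#···#···#
##··##··##··##
#·#·#·#·#·#·#·#
################
#···············#
##··············##
#·#·············#·#
####············####
#···#···········#···#
##··##··········##··##
#·#·#·#·········#·#·#·#
########········########
#·······#·······#·······#
##······##······##······##
#·#·····#·#·····#·#·····#·#
####····####····####····####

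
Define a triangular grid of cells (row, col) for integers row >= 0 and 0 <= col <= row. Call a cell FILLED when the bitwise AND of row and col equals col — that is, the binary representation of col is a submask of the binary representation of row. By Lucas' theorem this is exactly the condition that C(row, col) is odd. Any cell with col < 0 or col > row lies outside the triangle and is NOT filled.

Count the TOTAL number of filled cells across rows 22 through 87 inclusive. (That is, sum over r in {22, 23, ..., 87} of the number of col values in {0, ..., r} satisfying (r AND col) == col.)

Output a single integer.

Answer: 888

Derivation:
r22=10110 pc3: +8 =8
r23=10111 pc4: +16 =24
r24=11000 pc2: +4 =28
r25=11001 pc3: +8 =36
r26=11010 pc3: +8 =44
r27=11011 pc4: +16 =60
r28=11100 pc3: +8 =68
r29=11101 pc4: +16 =84
r30=11110 pc4: +16 =100
r31=11111 pc5: +32 =132
r32=100000 pc1: +2 =134
r33=100001 pc2: +4 =138
r34=100010 pc2: +4 =142
r35=100011 pc3: +8 =150
r36=100100 pc2: +4 =154
r37=100101 pc3: +8 =162
r38=100110 pc3: +8 =170
r39=100111 pc4: +16 =186
r40=101000 pc2: +4 =190
r41=101001 pc3: +8 =198
r42=101010 pc3: +8 =206
r43=101011 pc4: +16 =222
r44=101100 pc3: +8 =230
r45=101101 pc4: +16 =246
r46=101110 pc4: +16 =262
r47=101111 pc5: +32 =294
r48=110000 pc2: +4 =298
r49=110001 pc3: +8 =306
r50=110010 pc3: +8 =314
r51=110011 pc4: +16 =330
r52=110100 pc3: +8 =338
r53=110101 pc4: +16 =354
r54=110110 pc4: +16 =370
r55=110111 pc5: +32 =402
r56=111000 pc3: +8 =410
r57=111001 pc4: +16 =426
r58=111010 pc4: +16 =442
r59=111011 pc5: +32 =474
r60=111100 pc4: +16 =490
r61=111101 pc5: +32 =522
r62=111110 pc5: +32 =554
r63=111111 pc6: +64 =618
r64=1000000 pc1: +2 =620
r65=1000001 pc2: +4 =624
r66=1000010 pc2: +4 =628
r67=1000011 pc3: +8 =636
r68=1000100 pc2: +4 =640
r69=1000101 pc3: +8 =648
r70=1000110 pc3: +8 =656
r71=1000111 pc4: +16 =672
r72=1001000 pc2: +4 =676
r73=1001001 pc3: +8 =684
r74=1001010 pc3: +8 =692
r75=1001011 pc4: +16 =708
r76=1001100 pc3: +8 =716
r77=1001101 pc4: +16 =732
r78=1001110 pc4: +16 =748
r79=1001111 pc5: +32 =780
r80=1010000 pc2: +4 =784
r81=1010001 pc3: +8 =792
r82=1010010 pc3: +8 =800
r83=1010011 pc4: +16 =816
r84=1010100 pc3: +8 =824
r85=1010101 pc4: +16 =840
r86=1010110 pc4: +16 =856
r87=1010111 pc5: +32 =888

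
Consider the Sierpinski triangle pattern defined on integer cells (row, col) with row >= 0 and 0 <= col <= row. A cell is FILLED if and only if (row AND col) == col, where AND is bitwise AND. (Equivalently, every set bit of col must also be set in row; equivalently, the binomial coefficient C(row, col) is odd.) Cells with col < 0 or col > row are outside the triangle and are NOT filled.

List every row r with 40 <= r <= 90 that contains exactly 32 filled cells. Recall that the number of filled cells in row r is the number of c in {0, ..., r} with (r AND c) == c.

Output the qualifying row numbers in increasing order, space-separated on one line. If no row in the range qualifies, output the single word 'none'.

Answer: 47 55 59 61 62 79 87

Derivation:
Row r has 2^popcount(r) filled cells, so we need popcount(r) = log2(32) = 5.
Scan r = 40..90 and keep those with exactly 5 one-bits:
r=40=101000 popcount=2 -> skip
r=41=101001 popcount=3 -> skip
r=42=101010 popcount=3 -> skip
r=43=101011 popcount=4 -> skip
r=44=101100 popcount=3 -> skip
r=45=101101 popcount=4 -> skip
r=46=101110 popcount=4 -> skip
r=47=101111 popcount=5 -> KEEP
r=48=110000 popcount=2 -> skip
r=49=110001 popcount=3 -> skip
r=50=110010 popcount=3 -> skip
r=51=110011 popcount=4 -> skip
r=52=110100 popcount=3 -> skip
r=53=110101 popcount=4 -> skip
r=54=110110 popcount=4 -> skip
r=55=110111 popcount=5 -> KEEP
r=56=111000 popcount=3 -> skip
r=57=111001 popcount=4 -> skip
r=58=111010 popcount=4 -> skip
r=59=111011 popcount=5 -> KEEP
r=60=111100 popcount=4 -> skip
r=61=111101 popcount=5 -> KEEP
r=62=111110 popcount=5 -> KEEP
r=63=111111 popcount=6 -> skip
r=64=1000000 popcount=1 -> skip
r=65=1000001 popcount=2 -> skip
r=66=1000010 popcount=2 -> skip
r=67=1000011 popcount=3 -> skip
r=68=1000100 popcount=2 -> skip
r=69=1000101 popcount=3 -> skip
r=70=1000110 popcount=3 -> skip
r=71=1000111 popcount=4 -> skip
r=72=1001000 popcount=2 -> skip
r=73=1001001 popcount=3 -> skip
r=74=1001010 popcount=3 -> skip
r=75=1001011 popcount=4 -> skip
r=76=1001100 popcount=3 -> skip
r=77=1001101 popcount=4 -> skip
r=78=1001110 popcount=4 -> skip
r=79=1001111 popcount=5 -> KEEP
r=80=1010000 popcount=2 -> skip
r=81=1010001 popcount=3 -> skip
r=82=1010010 popcount=3 -> skip
r=83=1010011 popcount=4 -> skip
r=84=1010100 popcount=3 -> skip
r=85=1010101 popcount=4 -> skip
r=86=1010110 popcount=4 -> skip
r=87=1010111 popcount=5 -> KEEP
r=88=1011000 popcount=3 -> skip
r=89=1011001 popcount=4 -> skip
r=90=1011010 popcount=4 -> skip
Kept rows: 47 55 59 61 62 79 87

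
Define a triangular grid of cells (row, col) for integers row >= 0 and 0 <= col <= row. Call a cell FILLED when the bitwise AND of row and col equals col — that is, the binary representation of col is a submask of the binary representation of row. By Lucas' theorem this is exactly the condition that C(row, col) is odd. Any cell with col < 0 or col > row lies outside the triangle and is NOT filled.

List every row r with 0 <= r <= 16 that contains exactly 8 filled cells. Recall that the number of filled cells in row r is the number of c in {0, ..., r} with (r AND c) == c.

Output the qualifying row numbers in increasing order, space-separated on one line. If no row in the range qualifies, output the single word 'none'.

Row r has 2^popcount(r) filled cells, so we need popcount(r) = log2(8) = 3.
Scan r = 0..16 and keep those with exactly 3 one-bits:
r=0=0 popcount=0 -> skip
r=1=1 popcount=1 -> skip
r=2=10 popcount=1 -> skip
r=3=11 popcount=2 -> skip
r=4=100 popcount=1 -> skip
r=5=101 popcount=2 -> skip
r=6=110 popcount=2 -> skip
r=7=111 popcount=3 -> KEEP
r=8=1000 popcount=1 -> skip
r=9=1001 popcount=2 -> skip
r=10=1010 popcount=2 -> skip
r=11=1011 popcount=3 -> KEEP
r=12=1100 popcount=2 -> skip
r=13=1101 popcount=3 -> KEEP
r=14=1110 popcount=3 -> KEEP
r=15=1111 popcount=4 -> skip
r=16=10000 popcount=1 -> skip
Kept rows: 7 11 13 14

Answer: 7 11 13 14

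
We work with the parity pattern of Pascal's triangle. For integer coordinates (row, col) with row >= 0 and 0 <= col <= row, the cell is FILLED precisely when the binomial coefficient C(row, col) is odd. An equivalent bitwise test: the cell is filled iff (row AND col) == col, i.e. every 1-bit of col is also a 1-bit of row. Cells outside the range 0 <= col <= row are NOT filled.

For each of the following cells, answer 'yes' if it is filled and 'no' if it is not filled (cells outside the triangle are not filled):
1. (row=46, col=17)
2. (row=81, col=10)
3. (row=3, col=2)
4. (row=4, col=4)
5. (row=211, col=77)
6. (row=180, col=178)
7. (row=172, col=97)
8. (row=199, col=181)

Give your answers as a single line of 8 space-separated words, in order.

Answer: no no yes yes no no no no

Derivation:
(46,17): row=0b101110, col=0b10001, row AND col = 0b0 = 0; 0 != 17 -> empty
(81,10): row=0b1010001, col=0b1010, row AND col = 0b0 = 0; 0 != 10 -> empty
(3,2): row=0b11, col=0b10, row AND col = 0b10 = 2; 2 == 2 -> filled
(4,4): row=0b100, col=0b100, row AND col = 0b100 = 4; 4 == 4 -> filled
(211,77): row=0b11010011, col=0b1001101, row AND col = 0b1000001 = 65; 65 != 77 -> empty
(180,178): row=0b10110100, col=0b10110010, row AND col = 0b10110000 = 176; 176 != 178 -> empty
(172,97): row=0b10101100, col=0b1100001, row AND col = 0b100000 = 32; 32 != 97 -> empty
(199,181): row=0b11000111, col=0b10110101, row AND col = 0b10000101 = 133; 133 != 181 -> empty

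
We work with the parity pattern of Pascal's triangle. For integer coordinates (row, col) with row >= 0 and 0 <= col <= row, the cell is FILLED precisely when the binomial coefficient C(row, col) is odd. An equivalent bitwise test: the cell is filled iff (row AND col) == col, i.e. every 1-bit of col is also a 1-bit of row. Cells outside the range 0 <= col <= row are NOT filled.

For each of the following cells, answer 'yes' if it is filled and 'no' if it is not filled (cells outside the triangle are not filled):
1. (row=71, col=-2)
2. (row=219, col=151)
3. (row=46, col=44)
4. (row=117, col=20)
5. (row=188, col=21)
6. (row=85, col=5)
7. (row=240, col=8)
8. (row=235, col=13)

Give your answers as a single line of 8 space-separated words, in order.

(71,-2): col outside [0, 71] -> not filled
(219,151): row=0b11011011, col=0b10010111, row AND col = 0b10010011 = 147; 147 != 151 -> empty
(46,44): row=0b101110, col=0b101100, row AND col = 0b101100 = 44; 44 == 44 -> filled
(117,20): row=0b1110101, col=0b10100, row AND col = 0b10100 = 20; 20 == 20 -> filled
(188,21): row=0b10111100, col=0b10101, row AND col = 0b10100 = 20; 20 != 21 -> empty
(85,5): row=0b1010101, col=0b101, row AND col = 0b101 = 5; 5 == 5 -> filled
(240,8): row=0b11110000, col=0b1000, row AND col = 0b0 = 0; 0 != 8 -> empty
(235,13): row=0b11101011, col=0b1101, row AND col = 0b1001 = 9; 9 != 13 -> empty

Answer: no no yes yes no yes no no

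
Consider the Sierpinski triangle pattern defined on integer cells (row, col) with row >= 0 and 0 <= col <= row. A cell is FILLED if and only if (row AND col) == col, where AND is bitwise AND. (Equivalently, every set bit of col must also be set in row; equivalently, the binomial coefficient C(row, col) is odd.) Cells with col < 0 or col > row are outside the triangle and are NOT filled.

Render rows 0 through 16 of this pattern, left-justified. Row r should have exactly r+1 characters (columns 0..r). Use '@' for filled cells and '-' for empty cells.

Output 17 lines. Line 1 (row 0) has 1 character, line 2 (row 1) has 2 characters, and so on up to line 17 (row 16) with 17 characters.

Answer: @
@@
@-@
@@@@
@---@
@@--@@
@-@-@-@
@@@@@@@@
@-------@
@@------@@
@-@-----@-@
@@@@----@@@@
@---@---@---@
@@--@@--@@--@@
@-@-@-@-@-@-@-@
@@@@@@@@@@@@@@@@
@---------------@

Derivation:
r0=0: @
r1=1: @@
r2=10: @-@
r3=11: @@@@
r4=100: @---@
r5=101: @@--@@
r6=110: @-@-@-@
r7=111: @@@@@@@@
r8=1000: @-------@
r9=1001: @@------@@
r10=1010: @-@-----@-@
r11=1011: @@@@----@@@@
r12=1100: @---@---@---@
r13=1101: @@--@@--@@--@@
r14=1110: @-@-@-@-@-@-@-@
r15=1111: @@@@@@@@@@@@@@@@
r16=10000: @---------------@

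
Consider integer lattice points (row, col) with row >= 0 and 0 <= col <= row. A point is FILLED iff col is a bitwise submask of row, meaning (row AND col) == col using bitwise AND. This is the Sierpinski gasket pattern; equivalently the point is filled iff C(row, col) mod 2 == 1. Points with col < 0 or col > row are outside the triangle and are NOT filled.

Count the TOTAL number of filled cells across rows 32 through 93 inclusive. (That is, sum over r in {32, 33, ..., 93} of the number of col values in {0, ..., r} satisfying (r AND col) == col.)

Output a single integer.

r32=100000 pc1: +2 =2
r33=100001 pc2: +4 =6
r34=100010 pc2: +4 =10
r35=100011 pc3: +8 =18
r36=100100 pc2: +4 =22
r37=100101 pc3: +8 =30
r38=100110 pc3: +8 =38
r39=100111 pc4: +16 =54
r40=101000 pc2: +4 =58
r41=101001 pc3: +8 =66
r42=101010 pc3: +8 =74
r43=101011 pc4: +16 =90
r44=101100 pc3: +8 =98
r45=101101 pc4: +16 =114
r46=101110 pc4: +16 =130
r47=101111 pc5: +32 =162
r48=110000 pc2: +4 =166
r49=110001 pc3: +8 =174
r50=110010 pc3: +8 =182
r51=110011 pc4: +16 =198
r52=110100 pc3: +8 =206
r53=110101 pc4: +16 =222
r54=110110 pc4: +16 =238
r55=110111 pc5: +32 =270
r56=111000 pc3: +8 =278
r57=111001 pc4: +16 =294
r58=111010 pc4: +16 =310
r59=111011 pc5: +32 =342
r60=111100 pc4: +16 =358
r61=111101 pc5: +32 =390
r62=111110 pc5: +32 =422
r63=111111 pc6: +64 =486
r64=1000000 pc1: +2 =488
r65=1000001 pc2: +4 =492
r66=1000010 pc2: +4 =496
r67=1000011 pc3: +8 =504
r68=1000100 pc2: +4 =508
r69=1000101 pc3: +8 =516
r70=1000110 pc3: +8 =524
r71=1000111 pc4: +16 =540
r72=1001000 pc2: +4 =544
r73=1001001 pc3: +8 =552
r74=1001010 pc3: +8 =560
r75=1001011 pc4: +16 =576
r76=1001100 pc3: +8 =584
r77=1001101 pc4: +16 =600
r78=1001110 pc4: +16 =616
r79=1001111 pc5: +32 =648
r80=1010000 pc2: +4 =652
r81=1010001 pc3: +8 =660
r82=1010010 pc3: +8 =668
r83=1010011 pc4: +16 =684
r84=1010100 pc3: +8 =692
r85=1010101 pc4: +16 =708
r86=1010110 pc4: +16 =724
r87=1010111 pc5: +32 =756
r88=1011000 pc3: +8 =764
r89=1011001 pc4: +16 =780
r90=1011010 pc4: +16 =796
r91=1011011 pc5: +32 =828
r92=1011100 pc4: +16 =844
r93=1011101 pc5: +32 =876

Answer: 876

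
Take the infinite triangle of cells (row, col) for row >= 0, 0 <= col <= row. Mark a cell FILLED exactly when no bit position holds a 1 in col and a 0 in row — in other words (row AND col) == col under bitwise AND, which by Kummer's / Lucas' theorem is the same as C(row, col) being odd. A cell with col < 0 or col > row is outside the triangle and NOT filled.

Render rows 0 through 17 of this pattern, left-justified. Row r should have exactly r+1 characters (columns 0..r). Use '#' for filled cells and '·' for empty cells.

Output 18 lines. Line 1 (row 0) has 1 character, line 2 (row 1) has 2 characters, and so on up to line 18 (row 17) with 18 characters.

r0=0: #
r1=1: ##
r2=10: #·#
r3=11: ####
r4=100: #···#
r5=101: ##··##
r6=110: #·#·#·#
r7=111: ########
r8=1000: #·······#
r9=1001: ##······##
r10=1010: #·#·····#·#
r11=1011: ####····####
r12=1100: #···#···#···#
r13=1101: ##··##··##··##
r14=1110: #·#·#·#·#·#·#·#
r15=1111: ################
r16=10000: #···············#
r17=10001: ##··············##

Answer: #
##
#·#
####
#···#
##··##
#·#·#·#
########
#·······#
##······##
#·#·····#·#
####····####
#···#···#···#
##··##··##··##
#·#·#·#·#·#·#·#
################
#···············#
##··············##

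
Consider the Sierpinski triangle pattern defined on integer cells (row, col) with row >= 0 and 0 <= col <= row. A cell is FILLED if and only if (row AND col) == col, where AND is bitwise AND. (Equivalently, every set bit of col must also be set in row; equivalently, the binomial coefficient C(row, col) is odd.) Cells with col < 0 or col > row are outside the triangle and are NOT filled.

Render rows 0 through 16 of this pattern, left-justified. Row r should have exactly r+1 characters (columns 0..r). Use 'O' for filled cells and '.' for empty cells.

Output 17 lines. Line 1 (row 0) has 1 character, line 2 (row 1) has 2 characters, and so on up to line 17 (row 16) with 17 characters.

r0=0: O
r1=1: OO
r2=10: O.O
r3=11: OOOO
r4=100: O...O
r5=101: OO..OO
r6=110: O.O.O.O
r7=111: OOOOOOOO
r8=1000: O.......O
r9=1001: OO......OO
r10=1010: O.O.....O.O
r11=1011: OOOO....OOOO
r12=1100: O...O...O...O
r13=1101: OO..OO..OO..OO
r14=1110: O.O.O.O.O.O.O.O
r15=1111: OOOOOOOOOOOOOOOO
r16=10000: O...............O

Answer: O
OO
O.O
OOOO
O...O
OO..OO
O.O.O.O
OOOOOOOO
O.......O
OO......OO
O.O.....O.O
OOOO....OOOO
O...O...O...O
OO..OO..OO..OO
O.O.O.O.O.O.O.O
OOOOOOOOOOOOOOOO
O...............O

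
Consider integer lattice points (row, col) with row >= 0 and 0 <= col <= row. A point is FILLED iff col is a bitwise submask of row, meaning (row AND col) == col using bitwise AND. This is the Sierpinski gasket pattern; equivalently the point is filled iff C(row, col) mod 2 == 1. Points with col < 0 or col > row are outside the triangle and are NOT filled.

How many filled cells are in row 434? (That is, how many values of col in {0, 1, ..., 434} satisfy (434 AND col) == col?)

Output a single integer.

Answer: 32

Derivation:
434 in binary = 110110010
popcount(434) = number of 1-bits in 110110010 = 5
A col c satisfies (434 AND c) == c iff every set bit of c is also set in 434; each of the 5 set bits of 434 can independently be on or off in c.
count = 2^5 = 32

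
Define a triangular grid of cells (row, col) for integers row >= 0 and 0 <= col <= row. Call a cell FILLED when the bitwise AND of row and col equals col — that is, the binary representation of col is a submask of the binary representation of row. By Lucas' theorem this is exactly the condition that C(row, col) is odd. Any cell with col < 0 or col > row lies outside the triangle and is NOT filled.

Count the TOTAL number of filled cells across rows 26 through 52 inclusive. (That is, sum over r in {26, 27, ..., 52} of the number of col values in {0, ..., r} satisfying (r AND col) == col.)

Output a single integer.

Answer: 302

Derivation:
r26=11010 pc3: +8 =8
r27=11011 pc4: +16 =24
r28=11100 pc3: +8 =32
r29=11101 pc4: +16 =48
r30=11110 pc4: +16 =64
r31=11111 pc5: +32 =96
r32=100000 pc1: +2 =98
r33=100001 pc2: +4 =102
r34=100010 pc2: +4 =106
r35=100011 pc3: +8 =114
r36=100100 pc2: +4 =118
r37=100101 pc3: +8 =126
r38=100110 pc3: +8 =134
r39=100111 pc4: +16 =150
r40=101000 pc2: +4 =154
r41=101001 pc3: +8 =162
r42=101010 pc3: +8 =170
r43=101011 pc4: +16 =186
r44=101100 pc3: +8 =194
r45=101101 pc4: +16 =210
r46=101110 pc4: +16 =226
r47=101111 pc5: +32 =258
r48=110000 pc2: +4 =262
r49=110001 pc3: +8 =270
r50=110010 pc3: +8 =278
r51=110011 pc4: +16 =294
r52=110100 pc3: +8 =302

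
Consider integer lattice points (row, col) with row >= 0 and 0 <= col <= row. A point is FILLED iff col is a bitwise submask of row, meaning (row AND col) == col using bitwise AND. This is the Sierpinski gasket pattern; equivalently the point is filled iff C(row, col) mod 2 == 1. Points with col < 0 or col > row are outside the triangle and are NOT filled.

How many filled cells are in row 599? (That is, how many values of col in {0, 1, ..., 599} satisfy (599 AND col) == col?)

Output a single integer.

Answer: 64

Derivation:
599 in binary = 1001010111
popcount(599) = number of 1-bits in 1001010111 = 6
A col c satisfies (599 AND c) == c iff every set bit of c is also set in 599; each of the 6 set bits of 599 can independently be on or off in c.
count = 2^6 = 64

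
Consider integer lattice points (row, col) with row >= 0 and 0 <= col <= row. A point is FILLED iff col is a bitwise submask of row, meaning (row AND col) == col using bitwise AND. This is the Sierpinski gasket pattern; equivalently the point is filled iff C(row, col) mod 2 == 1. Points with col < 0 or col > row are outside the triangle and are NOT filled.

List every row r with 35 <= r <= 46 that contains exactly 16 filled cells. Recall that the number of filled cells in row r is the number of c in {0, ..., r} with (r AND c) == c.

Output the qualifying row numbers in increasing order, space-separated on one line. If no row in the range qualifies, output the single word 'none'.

Answer: 39 43 45 46

Derivation:
Row r has 2^popcount(r) filled cells, so we need popcount(r) = log2(16) = 4.
Scan r = 35..46 and keep those with exactly 4 one-bits:
r=35=100011 popcount=3 -> skip
r=36=100100 popcount=2 -> skip
r=37=100101 popcount=3 -> skip
r=38=100110 popcount=3 -> skip
r=39=100111 popcount=4 -> KEEP
r=40=101000 popcount=2 -> skip
r=41=101001 popcount=3 -> skip
r=42=101010 popcount=3 -> skip
r=43=101011 popcount=4 -> KEEP
r=44=101100 popcount=3 -> skip
r=45=101101 popcount=4 -> KEEP
r=46=101110 popcount=4 -> KEEP
Kept rows: 39 43 45 46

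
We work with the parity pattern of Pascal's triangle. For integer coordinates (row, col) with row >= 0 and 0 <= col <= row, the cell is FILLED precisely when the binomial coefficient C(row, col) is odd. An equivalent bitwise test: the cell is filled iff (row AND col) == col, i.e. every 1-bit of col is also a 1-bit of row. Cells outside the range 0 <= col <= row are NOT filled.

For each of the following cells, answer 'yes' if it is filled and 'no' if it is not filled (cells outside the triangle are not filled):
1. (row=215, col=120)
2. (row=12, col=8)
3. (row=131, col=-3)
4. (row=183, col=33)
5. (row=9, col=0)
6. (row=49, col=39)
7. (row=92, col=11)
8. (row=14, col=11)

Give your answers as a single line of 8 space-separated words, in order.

(215,120): row=0b11010111, col=0b1111000, row AND col = 0b1010000 = 80; 80 != 120 -> empty
(12,8): row=0b1100, col=0b1000, row AND col = 0b1000 = 8; 8 == 8 -> filled
(131,-3): col outside [0, 131] -> not filled
(183,33): row=0b10110111, col=0b100001, row AND col = 0b100001 = 33; 33 == 33 -> filled
(9,0): row=0b1001, col=0b0, row AND col = 0b0 = 0; 0 == 0 -> filled
(49,39): row=0b110001, col=0b100111, row AND col = 0b100001 = 33; 33 != 39 -> empty
(92,11): row=0b1011100, col=0b1011, row AND col = 0b1000 = 8; 8 != 11 -> empty
(14,11): row=0b1110, col=0b1011, row AND col = 0b1010 = 10; 10 != 11 -> empty

Answer: no yes no yes yes no no no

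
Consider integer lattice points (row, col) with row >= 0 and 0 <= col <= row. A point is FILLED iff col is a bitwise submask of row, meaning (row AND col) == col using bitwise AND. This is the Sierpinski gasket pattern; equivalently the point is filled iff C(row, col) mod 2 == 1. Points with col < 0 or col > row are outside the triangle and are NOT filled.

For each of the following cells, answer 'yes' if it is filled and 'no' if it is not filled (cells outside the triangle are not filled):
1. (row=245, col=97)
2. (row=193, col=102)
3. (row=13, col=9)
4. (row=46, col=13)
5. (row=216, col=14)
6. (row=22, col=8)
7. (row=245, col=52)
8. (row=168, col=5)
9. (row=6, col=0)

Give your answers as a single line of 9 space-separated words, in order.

Answer: yes no yes no no no yes no yes

Derivation:
(245,97): row=0b11110101, col=0b1100001, row AND col = 0b1100001 = 97; 97 == 97 -> filled
(193,102): row=0b11000001, col=0b1100110, row AND col = 0b1000000 = 64; 64 != 102 -> empty
(13,9): row=0b1101, col=0b1001, row AND col = 0b1001 = 9; 9 == 9 -> filled
(46,13): row=0b101110, col=0b1101, row AND col = 0b1100 = 12; 12 != 13 -> empty
(216,14): row=0b11011000, col=0b1110, row AND col = 0b1000 = 8; 8 != 14 -> empty
(22,8): row=0b10110, col=0b1000, row AND col = 0b0 = 0; 0 != 8 -> empty
(245,52): row=0b11110101, col=0b110100, row AND col = 0b110100 = 52; 52 == 52 -> filled
(168,5): row=0b10101000, col=0b101, row AND col = 0b0 = 0; 0 != 5 -> empty
(6,0): row=0b110, col=0b0, row AND col = 0b0 = 0; 0 == 0 -> filled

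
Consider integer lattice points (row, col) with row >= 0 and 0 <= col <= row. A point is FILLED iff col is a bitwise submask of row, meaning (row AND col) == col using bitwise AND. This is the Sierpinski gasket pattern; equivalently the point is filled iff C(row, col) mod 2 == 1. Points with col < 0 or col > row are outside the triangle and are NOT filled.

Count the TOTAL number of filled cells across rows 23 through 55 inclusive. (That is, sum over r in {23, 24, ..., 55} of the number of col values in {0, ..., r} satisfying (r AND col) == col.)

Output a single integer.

Answer: 394

Derivation:
r23=10111 pc4: +16 =16
r24=11000 pc2: +4 =20
r25=11001 pc3: +8 =28
r26=11010 pc3: +8 =36
r27=11011 pc4: +16 =52
r28=11100 pc3: +8 =60
r29=11101 pc4: +16 =76
r30=11110 pc4: +16 =92
r31=11111 pc5: +32 =124
r32=100000 pc1: +2 =126
r33=100001 pc2: +4 =130
r34=100010 pc2: +4 =134
r35=100011 pc3: +8 =142
r36=100100 pc2: +4 =146
r37=100101 pc3: +8 =154
r38=100110 pc3: +8 =162
r39=100111 pc4: +16 =178
r40=101000 pc2: +4 =182
r41=101001 pc3: +8 =190
r42=101010 pc3: +8 =198
r43=101011 pc4: +16 =214
r44=101100 pc3: +8 =222
r45=101101 pc4: +16 =238
r46=101110 pc4: +16 =254
r47=101111 pc5: +32 =286
r48=110000 pc2: +4 =290
r49=110001 pc3: +8 =298
r50=110010 pc3: +8 =306
r51=110011 pc4: +16 =322
r52=110100 pc3: +8 =330
r53=110101 pc4: +16 =346
r54=110110 pc4: +16 =362
r55=110111 pc5: +32 =394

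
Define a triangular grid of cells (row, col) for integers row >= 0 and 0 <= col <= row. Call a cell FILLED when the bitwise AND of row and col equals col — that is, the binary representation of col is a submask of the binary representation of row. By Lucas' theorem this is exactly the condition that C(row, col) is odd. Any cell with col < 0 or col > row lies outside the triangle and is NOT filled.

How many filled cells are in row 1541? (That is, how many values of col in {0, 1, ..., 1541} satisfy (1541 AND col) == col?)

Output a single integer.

Answer: 16

Derivation:
1541 in binary = 11000000101
popcount(1541) = number of 1-bits in 11000000101 = 4
A col c satisfies (1541 AND c) == c iff every set bit of c is also set in 1541; each of the 4 set bits of 1541 can independently be on or off in c.
count = 2^4 = 16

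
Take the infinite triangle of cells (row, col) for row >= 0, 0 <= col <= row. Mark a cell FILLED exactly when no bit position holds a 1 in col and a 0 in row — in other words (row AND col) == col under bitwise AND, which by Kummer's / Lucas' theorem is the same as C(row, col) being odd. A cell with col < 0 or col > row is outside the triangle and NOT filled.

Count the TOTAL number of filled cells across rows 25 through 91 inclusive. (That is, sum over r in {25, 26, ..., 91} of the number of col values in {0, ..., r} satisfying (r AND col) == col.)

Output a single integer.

r25=11001 pc3: +8 =8
r26=11010 pc3: +8 =16
r27=11011 pc4: +16 =32
r28=11100 pc3: +8 =40
r29=11101 pc4: +16 =56
r30=11110 pc4: +16 =72
r31=11111 pc5: +32 =104
r32=100000 pc1: +2 =106
r33=100001 pc2: +4 =110
r34=100010 pc2: +4 =114
r35=100011 pc3: +8 =122
r36=100100 pc2: +4 =126
r37=100101 pc3: +8 =134
r38=100110 pc3: +8 =142
r39=100111 pc4: +16 =158
r40=101000 pc2: +4 =162
r41=101001 pc3: +8 =170
r42=101010 pc3: +8 =178
r43=101011 pc4: +16 =194
r44=101100 pc3: +8 =202
r45=101101 pc4: +16 =218
r46=101110 pc4: +16 =234
r47=101111 pc5: +32 =266
r48=110000 pc2: +4 =270
r49=110001 pc3: +8 =278
r50=110010 pc3: +8 =286
r51=110011 pc4: +16 =302
r52=110100 pc3: +8 =310
r53=110101 pc4: +16 =326
r54=110110 pc4: +16 =342
r55=110111 pc5: +32 =374
r56=111000 pc3: +8 =382
r57=111001 pc4: +16 =398
r58=111010 pc4: +16 =414
r59=111011 pc5: +32 =446
r60=111100 pc4: +16 =462
r61=111101 pc5: +32 =494
r62=111110 pc5: +32 =526
r63=111111 pc6: +64 =590
r64=1000000 pc1: +2 =592
r65=1000001 pc2: +4 =596
r66=1000010 pc2: +4 =600
r67=1000011 pc3: +8 =608
r68=1000100 pc2: +4 =612
r69=1000101 pc3: +8 =620
r70=1000110 pc3: +8 =628
r71=1000111 pc4: +16 =644
r72=1001000 pc2: +4 =648
r73=1001001 pc3: +8 =656
r74=1001010 pc3: +8 =664
r75=1001011 pc4: +16 =680
r76=1001100 pc3: +8 =688
r77=1001101 pc4: +16 =704
r78=1001110 pc4: +16 =720
r79=1001111 pc5: +32 =752
r80=1010000 pc2: +4 =756
r81=1010001 pc3: +8 =764
r82=1010010 pc3: +8 =772
r83=1010011 pc4: +16 =788
r84=1010100 pc3: +8 =796
r85=1010101 pc4: +16 =812
r86=1010110 pc4: +16 =828
r87=1010111 pc5: +32 =860
r88=1011000 pc3: +8 =868
r89=1011001 pc4: +16 =884
r90=1011010 pc4: +16 =900
r91=1011011 pc5: +32 =932

Answer: 932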